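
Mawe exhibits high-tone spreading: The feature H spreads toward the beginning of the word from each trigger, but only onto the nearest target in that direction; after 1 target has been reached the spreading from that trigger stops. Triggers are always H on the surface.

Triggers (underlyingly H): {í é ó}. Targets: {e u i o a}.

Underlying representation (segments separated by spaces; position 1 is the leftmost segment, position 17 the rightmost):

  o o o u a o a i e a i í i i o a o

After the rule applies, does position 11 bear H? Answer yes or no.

From /í/ at 12 leftward: 11 /i/ → H; bound reached.
Targets with no active source: positions 1 2 3 4 5 6 7 8 9 10 13 14 15 16 17 stay [-high tone].
H positions on the surface: 11 12.

yes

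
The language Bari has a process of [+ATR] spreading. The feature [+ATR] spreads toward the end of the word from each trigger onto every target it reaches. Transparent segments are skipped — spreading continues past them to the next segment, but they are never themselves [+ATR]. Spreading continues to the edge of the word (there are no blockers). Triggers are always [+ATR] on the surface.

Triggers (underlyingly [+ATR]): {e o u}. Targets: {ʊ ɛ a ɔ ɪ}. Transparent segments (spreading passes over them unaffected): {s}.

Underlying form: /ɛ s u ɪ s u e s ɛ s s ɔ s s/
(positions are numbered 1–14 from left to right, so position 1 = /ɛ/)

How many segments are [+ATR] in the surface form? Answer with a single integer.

From /u/ at 3 rightward: 4 /ɪ/ → [+ATR]; 5 /s/ transparent; 6 /u/ is itself a trigger — this domain ends here.
From /u/ at 6 rightward: 7 /e/ is itself a trigger — this domain ends here.
From /e/ at 7 rightward: 8 /s/ transparent; 9 /ɛ/ → [+ATR]; 10 /s/ transparent; 11 /s/ transparent; 12 /ɔ/ → [+ATR]; 13 /s/ transparent; 14 /s/ transparent; word edge.
Target with no active source: position 1 stays [-ATR].
[+ATR] positions on the surface: 3 4 6 7 9 12.

6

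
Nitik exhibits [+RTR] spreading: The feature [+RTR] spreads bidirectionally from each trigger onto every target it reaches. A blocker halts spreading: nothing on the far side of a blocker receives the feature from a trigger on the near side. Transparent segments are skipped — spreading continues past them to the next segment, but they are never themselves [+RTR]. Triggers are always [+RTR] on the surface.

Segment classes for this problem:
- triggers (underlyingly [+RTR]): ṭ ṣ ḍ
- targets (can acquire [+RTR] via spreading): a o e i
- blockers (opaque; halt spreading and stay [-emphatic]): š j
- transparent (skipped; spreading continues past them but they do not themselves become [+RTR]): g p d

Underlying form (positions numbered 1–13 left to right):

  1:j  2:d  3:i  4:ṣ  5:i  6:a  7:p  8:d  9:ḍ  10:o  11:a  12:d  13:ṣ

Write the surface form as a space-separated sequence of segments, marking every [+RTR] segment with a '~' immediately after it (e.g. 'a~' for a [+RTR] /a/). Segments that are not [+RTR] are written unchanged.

From /ṣ/ at 4 rightward: 5 /i/ → [+RTR]; 6 /a/ → [+RTR]; 7 /p/ transparent; 8 /d/ transparent; 9 /ḍ/ is itself a trigger — this domain ends here.
From /ṣ/ at 4 leftward: 3 /i/ → [+RTR]; 2 /d/ transparent; 1 /j/ blocks.
From /ḍ/ at 9 rightward: 10 /o/ → [+RTR]; 11 /a/ → [+RTR]; 12 /d/ transparent; 13 /ṣ/ is itself a trigger — this domain ends here.
From /ḍ/ at 9 leftward: 8 /d/ transparent; 7 /p/ transparent; 6 /a/ → [+RTR]; 5 /i/ → [+RTR]; 4 /ṣ/ is itself a trigger — this domain ends here.
From /ṣ/ at 13 rightward: word edge.
From /ṣ/ at 13 leftward: 12 /d/ transparent; 11 /a/ → [+RTR]; 10 /o/ → [+RTR]; 9 /ḍ/ is itself a trigger — this domain ends here.
[+RTR] positions on the surface: 3 4 5 6 9 10 11 13.

j d i~ ṣ~ i~ a~ p d ḍ~ o~ a~ d ṣ~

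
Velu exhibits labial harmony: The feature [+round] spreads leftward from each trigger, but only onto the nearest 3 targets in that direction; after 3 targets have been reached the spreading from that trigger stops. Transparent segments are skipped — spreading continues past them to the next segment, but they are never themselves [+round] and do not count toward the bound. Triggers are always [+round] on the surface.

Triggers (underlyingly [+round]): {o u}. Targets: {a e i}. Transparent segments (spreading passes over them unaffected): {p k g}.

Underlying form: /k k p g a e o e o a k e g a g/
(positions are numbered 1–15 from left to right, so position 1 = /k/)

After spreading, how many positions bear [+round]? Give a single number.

5

From /o/ at 7 leftward: 6 /e/ → [+round]; 5 /a/ → [+round]; 4 /g/ transparent; 3 /p/ transparent; 2 /k/ transparent; 1 /k/ transparent; word edge.
From /o/ at 9 leftward: 8 /e/ → [+round]; 7 /o/ is itself a trigger — this domain ends here.
Targets with no active source: positions 10 12 14 stay [-round].
[+round] positions on the surface: 5 6 7 8 9.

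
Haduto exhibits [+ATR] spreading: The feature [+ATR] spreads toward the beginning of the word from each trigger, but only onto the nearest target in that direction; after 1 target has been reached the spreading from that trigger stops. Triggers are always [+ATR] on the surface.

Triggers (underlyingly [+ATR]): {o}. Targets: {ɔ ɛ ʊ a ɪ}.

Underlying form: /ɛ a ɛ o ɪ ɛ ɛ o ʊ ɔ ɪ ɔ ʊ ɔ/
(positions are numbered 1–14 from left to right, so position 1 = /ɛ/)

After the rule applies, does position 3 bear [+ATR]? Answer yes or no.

From /o/ at 4 leftward: 3 /ɛ/ → [+ATR]; bound reached.
From /o/ at 8 leftward: 7 /ɛ/ → [+ATR]; bound reached.
Targets with no active source: positions 1 2 5 6 9 10 11 12 13 14 stay [-ATR].
[+ATR] positions on the surface: 3 4 7 8.

yes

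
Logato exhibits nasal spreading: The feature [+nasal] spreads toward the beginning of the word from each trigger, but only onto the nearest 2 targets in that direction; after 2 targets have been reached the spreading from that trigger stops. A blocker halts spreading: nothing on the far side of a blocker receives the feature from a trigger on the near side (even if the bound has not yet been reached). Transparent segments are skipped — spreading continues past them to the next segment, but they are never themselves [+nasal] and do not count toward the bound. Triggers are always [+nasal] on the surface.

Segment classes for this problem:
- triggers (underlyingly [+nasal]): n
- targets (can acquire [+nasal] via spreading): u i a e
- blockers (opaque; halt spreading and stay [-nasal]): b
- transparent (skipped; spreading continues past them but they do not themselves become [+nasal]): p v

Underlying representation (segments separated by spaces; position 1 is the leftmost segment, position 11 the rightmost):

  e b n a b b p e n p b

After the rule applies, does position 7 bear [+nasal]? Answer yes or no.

no

From /n/ at 3 leftward: 2 /b/ blocks.
From /n/ at 9 leftward: 8 /e/ → [+nasal]; 7 /p/ transparent; 6 /b/ blocks.
Targets with no active source: positions 1 4 stay [-nasal].
[+nasal] positions on the surface: 3 8 9.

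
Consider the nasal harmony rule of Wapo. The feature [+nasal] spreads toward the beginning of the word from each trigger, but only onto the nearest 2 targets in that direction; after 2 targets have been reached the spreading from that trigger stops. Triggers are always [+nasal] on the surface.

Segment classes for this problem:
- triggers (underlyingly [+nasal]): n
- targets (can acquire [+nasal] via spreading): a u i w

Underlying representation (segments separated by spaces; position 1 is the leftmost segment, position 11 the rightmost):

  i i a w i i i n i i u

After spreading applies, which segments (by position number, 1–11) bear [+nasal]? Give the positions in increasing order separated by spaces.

From /n/ at 8 leftward: 7 /i/ → [+nasal]; 6 /i/ → [+nasal]; bound reached.
Targets with no active source: positions 1 2 3 4 5 9 10 11 stay [-nasal].

6 7 8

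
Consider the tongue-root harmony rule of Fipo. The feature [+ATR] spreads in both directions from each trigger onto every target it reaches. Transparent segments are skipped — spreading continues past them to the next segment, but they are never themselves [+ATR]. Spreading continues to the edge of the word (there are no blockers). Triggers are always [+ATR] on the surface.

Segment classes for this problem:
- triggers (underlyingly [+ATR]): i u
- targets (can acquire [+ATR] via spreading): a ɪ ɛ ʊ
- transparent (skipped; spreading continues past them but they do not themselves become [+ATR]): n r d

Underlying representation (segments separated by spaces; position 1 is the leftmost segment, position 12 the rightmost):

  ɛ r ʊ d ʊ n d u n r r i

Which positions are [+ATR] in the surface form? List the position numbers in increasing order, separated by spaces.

1 3 5 8 12

From /u/ at 8 rightward: 9 /n/ transparent; 10 /r/ transparent; 11 /r/ transparent; 12 /i/ is itself a trigger — this domain ends here.
From /u/ at 8 leftward: 7 /d/ transparent; 6 /n/ transparent; 5 /ʊ/ → [+ATR]; 4 /d/ transparent; 3 /ʊ/ → [+ATR]; 2 /r/ transparent; 1 /ɛ/ → [+ATR]; word edge.
From /i/ at 12 rightward: word edge.
From /i/ at 12 leftward: 11 /r/ transparent; 10 /r/ transparent; 9 /n/ transparent; 8 /u/ is itself a trigger — this domain ends here.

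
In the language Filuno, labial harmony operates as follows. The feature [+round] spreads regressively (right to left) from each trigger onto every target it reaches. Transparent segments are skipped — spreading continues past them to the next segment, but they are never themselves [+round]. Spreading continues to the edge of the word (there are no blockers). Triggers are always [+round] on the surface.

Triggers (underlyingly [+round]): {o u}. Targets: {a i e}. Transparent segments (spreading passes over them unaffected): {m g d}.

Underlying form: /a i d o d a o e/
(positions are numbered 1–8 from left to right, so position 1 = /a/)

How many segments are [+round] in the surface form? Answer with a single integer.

From /o/ at 4 leftward: 3 /d/ transparent; 2 /i/ → [+round]; 1 /a/ → [+round]; word edge.
From /o/ at 7 leftward: 6 /a/ → [+round]; 5 /d/ transparent; 4 /o/ is itself a trigger — this domain ends here.
Target with no active source: position 8 stays [-round].
[+round] positions on the surface: 1 2 4 6 7.

5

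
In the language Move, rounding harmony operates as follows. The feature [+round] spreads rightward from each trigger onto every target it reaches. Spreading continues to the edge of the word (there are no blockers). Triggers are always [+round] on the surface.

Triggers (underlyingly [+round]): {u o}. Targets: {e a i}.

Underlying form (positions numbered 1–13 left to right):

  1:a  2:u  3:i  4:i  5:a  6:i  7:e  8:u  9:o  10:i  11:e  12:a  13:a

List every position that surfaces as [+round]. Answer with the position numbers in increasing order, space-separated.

From /u/ at 2 rightward: 3 /i/ → [+round]; 4 /i/ → [+round]; 5 /a/ → [+round]; 6 /i/ → [+round]; 7 /e/ → [+round]; 8 /u/ is itself a trigger — this domain ends here.
From /u/ at 8 rightward: 9 /o/ is itself a trigger — this domain ends here.
From /o/ at 9 rightward: 10 /i/ → [+round]; 11 /e/ → [+round]; 12 /a/ → [+round]; 13 /a/ → [+round]; word edge.
Target with no active source: position 1 stays [-round].

2 3 4 5 6 7 8 9 10 11 12 13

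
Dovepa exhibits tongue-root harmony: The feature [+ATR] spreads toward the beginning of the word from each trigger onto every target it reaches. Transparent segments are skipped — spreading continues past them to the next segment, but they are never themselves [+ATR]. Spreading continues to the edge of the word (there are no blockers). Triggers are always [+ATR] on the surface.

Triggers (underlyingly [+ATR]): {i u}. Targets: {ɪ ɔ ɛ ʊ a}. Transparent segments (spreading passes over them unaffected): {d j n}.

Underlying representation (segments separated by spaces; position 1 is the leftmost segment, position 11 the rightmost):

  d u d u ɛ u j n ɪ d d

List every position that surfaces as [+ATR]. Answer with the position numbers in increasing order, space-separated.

2 4 5 6

From /u/ at 2 leftward: 1 /d/ transparent; word edge.
From /u/ at 4 leftward: 3 /d/ transparent; 2 /u/ is itself a trigger — this domain ends here.
From /u/ at 6 leftward: 5 /ɛ/ → [+ATR]; 4 /u/ is itself a trigger — this domain ends here.
Target with no active source: position 9 stays [-ATR].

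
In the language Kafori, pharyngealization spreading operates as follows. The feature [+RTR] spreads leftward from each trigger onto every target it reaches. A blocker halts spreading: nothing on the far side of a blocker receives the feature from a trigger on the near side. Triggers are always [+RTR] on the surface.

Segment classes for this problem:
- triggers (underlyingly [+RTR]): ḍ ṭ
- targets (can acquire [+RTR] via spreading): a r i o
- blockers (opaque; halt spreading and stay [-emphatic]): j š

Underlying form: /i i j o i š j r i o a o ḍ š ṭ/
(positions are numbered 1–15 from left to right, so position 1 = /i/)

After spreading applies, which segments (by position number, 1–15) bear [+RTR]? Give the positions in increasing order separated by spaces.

8 9 10 11 12 13 15

From /ḍ/ at 13 leftward: 12 /o/ → [+RTR]; 11 /a/ → [+RTR]; 10 /o/ → [+RTR]; 9 /i/ → [+RTR]; 8 /r/ → [+RTR]; 7 /j/ blocks.
From /ṭ/ at 15 leftward: 14 /š/ blocks.
Targets with no active source: positions 1 2 4 5 stay [-emphatic].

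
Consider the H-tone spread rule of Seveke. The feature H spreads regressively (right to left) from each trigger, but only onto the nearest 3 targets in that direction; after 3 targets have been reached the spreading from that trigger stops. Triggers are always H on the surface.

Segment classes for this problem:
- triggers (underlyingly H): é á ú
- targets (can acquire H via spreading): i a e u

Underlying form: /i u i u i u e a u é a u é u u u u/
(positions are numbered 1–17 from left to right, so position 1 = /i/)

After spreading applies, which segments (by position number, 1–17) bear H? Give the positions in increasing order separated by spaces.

From /é/ at 10 leftward: 9 /u/ → H; 8 /a/ → H; 7 /e/ → H; bound reached.
From /é/ at 13 leftward: 12 /u/ → H; 11 /a/ → H; 10 /é/ is itself a trigger — this domain ends here.
Targets with no active source: positions 1 2 3 4 5 6 14 15 16 17 stay [-high tone].

7 8 9 10 11 12 13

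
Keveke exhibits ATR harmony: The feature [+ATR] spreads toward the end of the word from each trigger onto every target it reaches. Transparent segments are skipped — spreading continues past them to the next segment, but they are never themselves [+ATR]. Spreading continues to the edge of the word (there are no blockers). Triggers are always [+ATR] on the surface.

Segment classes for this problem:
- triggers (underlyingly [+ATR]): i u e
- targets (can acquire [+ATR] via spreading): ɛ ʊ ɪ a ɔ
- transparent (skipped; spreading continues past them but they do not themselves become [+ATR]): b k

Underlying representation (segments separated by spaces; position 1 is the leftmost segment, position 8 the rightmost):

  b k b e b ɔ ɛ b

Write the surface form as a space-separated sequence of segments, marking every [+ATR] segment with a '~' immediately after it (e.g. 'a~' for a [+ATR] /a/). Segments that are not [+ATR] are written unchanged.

b k b e~ b ɔ~ ɛ~ b

From /e/ at 4 rightward: 5 /b/ transparent; 6 /ɔ/ → [+ATR]; 7 /ɛ/ → [+ATR]; 8 /b/ transparent; word edge.
[+ATR] positions on the surface: 4 6 7.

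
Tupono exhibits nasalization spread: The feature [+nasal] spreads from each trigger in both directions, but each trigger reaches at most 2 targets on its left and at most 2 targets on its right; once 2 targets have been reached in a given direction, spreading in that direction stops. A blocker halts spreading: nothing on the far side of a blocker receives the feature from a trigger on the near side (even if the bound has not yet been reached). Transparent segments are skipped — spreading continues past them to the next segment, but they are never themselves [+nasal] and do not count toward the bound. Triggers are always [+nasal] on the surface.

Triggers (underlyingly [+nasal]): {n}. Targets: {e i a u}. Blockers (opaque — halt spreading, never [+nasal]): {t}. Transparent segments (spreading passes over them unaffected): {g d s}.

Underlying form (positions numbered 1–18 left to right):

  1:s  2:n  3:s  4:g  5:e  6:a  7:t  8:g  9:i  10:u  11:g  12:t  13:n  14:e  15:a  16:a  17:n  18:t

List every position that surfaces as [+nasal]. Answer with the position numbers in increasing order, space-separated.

2 5 6 13 14 15 16 17

From /n/ at 2 rightward: 3 /s/ transparent; 4 /g/ transparent; 5 /e/ → [+nasal]; 6 /a/ → [+nasal]; bound reached.
From /n/ at 2 leftward: 1 /s/ transparent; word edge.
From /n/ at 13 rightward: 14 /e/ → [+nasal]; 15 /a/ → [+nasal]; bound reached.
From /n/ at 13 leftward: 12 /t/ blocks.
From /n/ at 17 rightward: 18 /t/ blocks.
From /n/ at 17 leftward: 16 /a/ → [+nasal]; 15 /a/ → [+nasal]; bound reached.
Targets with no active source: positions 9 10 stay [-nasal].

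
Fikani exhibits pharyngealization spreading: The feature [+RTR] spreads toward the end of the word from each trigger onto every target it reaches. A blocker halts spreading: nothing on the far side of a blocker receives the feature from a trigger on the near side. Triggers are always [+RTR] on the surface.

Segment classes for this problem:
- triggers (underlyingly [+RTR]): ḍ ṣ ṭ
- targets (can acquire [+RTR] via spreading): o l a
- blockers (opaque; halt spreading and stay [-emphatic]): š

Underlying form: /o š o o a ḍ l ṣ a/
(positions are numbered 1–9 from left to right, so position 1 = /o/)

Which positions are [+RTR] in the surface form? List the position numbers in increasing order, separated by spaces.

6 7 8 9

From /ḍ/ at 6 rightward: 7 /l/ → [+RTR]; 8 /ṣ/ is itself a trigger — this domain ends here.
From /ṣ/ at 8 rightward: 9 /a/ → [+RTR]; word edge.
Targets with no active source: positions 1 3 4 5 stay [-emphatic].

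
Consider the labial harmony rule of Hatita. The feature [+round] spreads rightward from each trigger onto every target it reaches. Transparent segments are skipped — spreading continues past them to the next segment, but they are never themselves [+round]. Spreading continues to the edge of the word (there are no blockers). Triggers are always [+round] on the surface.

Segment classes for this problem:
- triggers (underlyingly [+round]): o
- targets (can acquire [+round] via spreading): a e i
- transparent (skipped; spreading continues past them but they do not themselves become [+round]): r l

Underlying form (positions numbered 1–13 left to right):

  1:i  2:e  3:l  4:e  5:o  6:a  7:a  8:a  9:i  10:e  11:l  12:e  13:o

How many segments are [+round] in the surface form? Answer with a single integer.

From /o/ at 5 rightward: 6 /a/ → [+round]; 7 /a/ → [+round]; 8 /a/ → [+round]; 9 /i/ → [+round]; 10 /e/ → [+round]; 11 /l/ transparent; 12 /e/ → [+round]; 13 /o/ is itself a trigger — this domain ends here.
From /o/ at 13 rightward: word edge.
Targets with no active source: positions 1 2 4 stay [-round].
[+round] positions on the surface: 5 6 7 8 9 10 12 13.

8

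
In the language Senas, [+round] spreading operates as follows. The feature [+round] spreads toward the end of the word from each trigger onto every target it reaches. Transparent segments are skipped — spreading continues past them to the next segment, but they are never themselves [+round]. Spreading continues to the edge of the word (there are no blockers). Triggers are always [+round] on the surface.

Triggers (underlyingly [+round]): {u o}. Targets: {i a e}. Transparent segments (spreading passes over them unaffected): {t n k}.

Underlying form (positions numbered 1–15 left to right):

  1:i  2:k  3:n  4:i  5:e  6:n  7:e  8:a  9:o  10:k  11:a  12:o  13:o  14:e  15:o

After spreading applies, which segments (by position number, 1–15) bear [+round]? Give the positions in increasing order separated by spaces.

From /o/ at 9 rightward: 10 /k/ transparent; 11 /a/ → [+round]; 12 /o/ is itself a trigger — this domain ends here.
From /o/ at 12 rightward: 13 /o/ is itself a trigger — this domain ends here.
From /o/ at 13 rightward: 14 /e/ → [+round]; 15 /o/ is itself a trigger — this domain ends here.
From /o/ at 15 rightward: word edge.
Targets with no active source: positions 1 4 5 7 8 stay [-round].

9 11 12 13 14 15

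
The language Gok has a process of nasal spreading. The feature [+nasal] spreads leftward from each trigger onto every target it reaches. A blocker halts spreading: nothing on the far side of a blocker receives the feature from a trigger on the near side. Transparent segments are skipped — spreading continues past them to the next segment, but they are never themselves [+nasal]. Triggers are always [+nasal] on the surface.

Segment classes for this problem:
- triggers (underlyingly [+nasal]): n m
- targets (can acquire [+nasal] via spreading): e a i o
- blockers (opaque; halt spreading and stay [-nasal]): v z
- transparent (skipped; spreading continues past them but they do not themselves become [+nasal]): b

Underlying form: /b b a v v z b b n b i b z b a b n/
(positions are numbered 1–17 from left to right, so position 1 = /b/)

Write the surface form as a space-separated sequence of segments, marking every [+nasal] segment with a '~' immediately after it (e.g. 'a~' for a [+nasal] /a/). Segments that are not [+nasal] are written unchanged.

b b a v v z b b n~ b i b z b a~ b n~

From /n/ at 9 leftward: 8 /b/ transparent; 7 /b/ transparent; 6 /z/ blocks.
From /n/ at 17 leftward: 16 /b/ transparent; 15 /a/ → [+nasal]; 14 /b/ transparent; 13 /z/ blocks.
Targets with no active source: positions 3 11 stay [-nasal].
[+nasal] positions on the surface: 9 15 17.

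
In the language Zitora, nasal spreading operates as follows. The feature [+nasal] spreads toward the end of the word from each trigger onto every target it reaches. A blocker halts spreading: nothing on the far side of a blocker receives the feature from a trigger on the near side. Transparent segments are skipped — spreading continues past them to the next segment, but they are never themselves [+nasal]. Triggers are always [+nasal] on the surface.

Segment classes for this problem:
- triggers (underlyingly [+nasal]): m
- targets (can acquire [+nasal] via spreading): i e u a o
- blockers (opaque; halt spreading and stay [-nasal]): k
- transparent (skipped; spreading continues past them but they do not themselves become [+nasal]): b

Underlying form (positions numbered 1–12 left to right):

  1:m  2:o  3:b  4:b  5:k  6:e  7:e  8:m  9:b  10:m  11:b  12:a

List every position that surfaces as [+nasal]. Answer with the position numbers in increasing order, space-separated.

1 2 8 10 12

From /m/ at 1 rightward: 2 /o/ → [+nasal]; 3 /b/ transparent; 4 /b/ transparent; 5 /k/ blocks.
From /m/ at 8 rightward: 9 /b/ transparent; 10 /m/ is itself a trigger — this domain ends here.
From /m/ at 10 rightward: 11 /b/ transparent; 12 /a/ → [+nasal]; word edge.
Targets with no active source: positions 6 7 stay [-nasal].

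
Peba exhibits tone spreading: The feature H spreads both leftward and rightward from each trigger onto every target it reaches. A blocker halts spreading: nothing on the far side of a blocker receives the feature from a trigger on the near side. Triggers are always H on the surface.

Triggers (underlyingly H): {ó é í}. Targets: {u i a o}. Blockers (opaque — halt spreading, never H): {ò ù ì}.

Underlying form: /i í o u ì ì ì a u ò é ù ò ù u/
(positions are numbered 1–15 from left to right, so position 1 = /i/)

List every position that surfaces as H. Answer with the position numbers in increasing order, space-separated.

From /í/ at 2 rightward: 3 /o/ → H; 4 /u/ → H; 5 /ì/ blocks.
From /í/ at 2 leftward: 1 /i/ → H; word edge.
From /é/ at 11 rightward: 12 /ù/ blocks.
From /é/ at 11 leftward: 10 /ò/ blocks.
Targets with no active source: positions 8 9 15 stay [-high tone].

1 2 3 4 11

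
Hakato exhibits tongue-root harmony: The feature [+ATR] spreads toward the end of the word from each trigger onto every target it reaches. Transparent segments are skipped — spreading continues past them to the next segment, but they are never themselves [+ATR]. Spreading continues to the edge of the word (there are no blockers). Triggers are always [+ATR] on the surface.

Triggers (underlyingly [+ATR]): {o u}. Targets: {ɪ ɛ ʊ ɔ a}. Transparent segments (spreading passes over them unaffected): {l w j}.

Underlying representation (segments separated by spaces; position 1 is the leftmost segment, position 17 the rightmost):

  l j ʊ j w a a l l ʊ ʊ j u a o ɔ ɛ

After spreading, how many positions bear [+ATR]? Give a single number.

5

From /u/ at 13 rightward: 14 /a/ → [+ATR]; 15 /o/ is itself a trigger — this domain ends here.
From /o/ at 15 rightward: 16 /ɔ/ → [+ATR]; 17 /ɛ/ → [+ATR]; word edge.
Targets with no active source: positions 3 6 7 10 11 stay [-ATR].
[+ATR] positions on the surface: 13 14 15 16 17.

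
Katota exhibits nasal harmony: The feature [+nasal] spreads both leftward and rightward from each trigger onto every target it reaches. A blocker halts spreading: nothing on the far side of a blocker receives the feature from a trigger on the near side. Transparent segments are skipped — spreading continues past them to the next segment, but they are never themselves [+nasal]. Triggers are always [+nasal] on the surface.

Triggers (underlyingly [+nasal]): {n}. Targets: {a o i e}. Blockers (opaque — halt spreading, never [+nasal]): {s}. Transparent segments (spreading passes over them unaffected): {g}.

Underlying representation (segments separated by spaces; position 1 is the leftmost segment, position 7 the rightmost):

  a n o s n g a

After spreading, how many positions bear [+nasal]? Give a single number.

5

From /n/ at 2 rightward: 3 /o/ → [+nasal]; 4 /s/ blocks.
From /n/ at 2 leftward: 1 /a/ → [+nasal]; word edge.
From /n/ at 5 rightward: 6 /g/ transparent; 7 /a/ → [+nasal]; word edge.
From /n/ at 5 leftward: 4 /s/ blocks.
[+nasal] positions on the surface: 1 2 3 5 7.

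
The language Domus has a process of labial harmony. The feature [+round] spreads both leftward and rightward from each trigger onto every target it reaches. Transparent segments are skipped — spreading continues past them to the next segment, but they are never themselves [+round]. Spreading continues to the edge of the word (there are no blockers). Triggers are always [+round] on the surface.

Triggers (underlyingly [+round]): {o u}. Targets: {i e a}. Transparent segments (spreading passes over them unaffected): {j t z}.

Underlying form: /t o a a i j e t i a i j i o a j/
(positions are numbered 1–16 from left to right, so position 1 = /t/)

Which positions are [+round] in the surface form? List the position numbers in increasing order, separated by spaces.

From /o/ at 2 rightward: 3 /a/ → [+round]; 4 /a/ → [+round]; 5 /i/ → [+round]; 6 /j/ transparent; 7 /e/ → [+round]; 8 /t/ transparent; 9 /i/ → [+round]; 10 /a/ → [+round]; 11 /i/ → [+round]; 12 /j/ transparent; 13 /i/ → [+round]; 14 /o/ is itself a trigger — this domain ends here.
From /o/ at 2 leftward: 1 /t/ transparent; word edge.
From /o/ at 14 rightward: 15 /a/ → [+round]; 16 /j/ transparent; word edge.
From /o/ at 14 leftward: 13 /i/ → [+round]; 12 /j/ transparent; 11 /i/ → [+round]; 10 /a/ → [+round]; 9 /i/ → [+round]; 8 /t/ transparent; 7 /e/ → [+round]; 6 /j/ transparent; 5 /i/ → [+round]; 4 /a/ → [+round]; 3 /a/ → [+round]; 2 /o/ is itself a trigger — this domain ends here.

2 3 4 5 7 9 10 11 13 14 15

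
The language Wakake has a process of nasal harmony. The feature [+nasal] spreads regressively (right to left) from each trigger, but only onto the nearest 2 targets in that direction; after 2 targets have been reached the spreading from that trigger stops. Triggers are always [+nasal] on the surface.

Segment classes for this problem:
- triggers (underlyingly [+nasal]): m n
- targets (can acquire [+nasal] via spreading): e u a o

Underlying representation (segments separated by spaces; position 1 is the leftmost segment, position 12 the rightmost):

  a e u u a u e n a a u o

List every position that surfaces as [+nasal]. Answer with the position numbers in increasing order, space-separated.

6 7 8

From /n/ at 8 leftward: 7 /e/ → [+nasal]; 6 /u/ → [+nasal]; bound reached.
Targets with no active source: positions 1 2 3 4 5 9 10 11 12 stay [-nasal].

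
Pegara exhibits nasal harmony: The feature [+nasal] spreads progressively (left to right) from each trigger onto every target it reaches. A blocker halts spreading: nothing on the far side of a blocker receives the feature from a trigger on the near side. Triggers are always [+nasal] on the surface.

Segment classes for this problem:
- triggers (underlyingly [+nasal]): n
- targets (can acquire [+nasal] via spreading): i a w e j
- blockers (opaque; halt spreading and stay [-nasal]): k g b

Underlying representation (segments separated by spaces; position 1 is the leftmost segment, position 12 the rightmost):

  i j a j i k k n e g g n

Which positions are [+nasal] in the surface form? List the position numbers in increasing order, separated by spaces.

From /n/ at 8 rightward: 9 /e/ → [+nasal]; 10 /g/ blocks.
From /n/ at 12 rightward: word edge.
Targets with no active source: positions 1 2 3 4 5 stay [-nasal].

8 9 12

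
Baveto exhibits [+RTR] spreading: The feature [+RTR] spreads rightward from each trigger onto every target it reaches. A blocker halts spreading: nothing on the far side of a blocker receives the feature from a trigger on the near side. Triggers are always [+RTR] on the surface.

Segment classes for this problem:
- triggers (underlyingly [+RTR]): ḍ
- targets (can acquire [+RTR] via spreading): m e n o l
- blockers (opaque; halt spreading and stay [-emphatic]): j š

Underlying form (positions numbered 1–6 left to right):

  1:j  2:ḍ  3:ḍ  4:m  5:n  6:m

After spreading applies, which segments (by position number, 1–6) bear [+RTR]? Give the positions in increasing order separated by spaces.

2 3 4 5 6

From /ḍ/ at 2 rightward: 3 /ḍ/ is itself a trigger — this domain ends here.
From /ḍ/ at 3 rightward: 4 /m/ → [+RTR]; 5 /n/ → [+RTR]; 6 /m/ → [+RTR]; word edge.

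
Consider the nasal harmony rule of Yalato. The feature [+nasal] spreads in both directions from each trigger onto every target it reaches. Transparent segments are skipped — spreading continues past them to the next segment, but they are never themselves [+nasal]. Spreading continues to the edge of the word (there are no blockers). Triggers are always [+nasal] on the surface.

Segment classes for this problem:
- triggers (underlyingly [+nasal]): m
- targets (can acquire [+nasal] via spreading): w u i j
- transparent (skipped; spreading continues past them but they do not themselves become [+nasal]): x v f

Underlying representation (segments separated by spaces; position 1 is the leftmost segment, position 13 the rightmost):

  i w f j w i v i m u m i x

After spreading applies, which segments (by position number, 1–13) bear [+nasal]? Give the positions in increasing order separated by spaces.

1 2 4 5 6 8 9 10 11 12

From /m/ at 9 rightward: 10 /u/ → [+nasal]; 11 /m/ is itself a trigger — this domain ends here.
From /m/ at 9 leftward: 8 /i/ → [+nasal]; 7 /v/ transparent; 6 /i/ → [+nasal]; 5 /w/ → [+nasal]; 4 /j/ → [+nasal]; 3 /f/ transparent; 2 /w/ → [+nasal]; 1 /i/ → [+nasal]; word edge.
From /m/ at 11 rightward: 12 /i/ → [+nasal]; 13 /x/ transparent; word edge.
From /m/ at 11 leftward: 10 /u/ → [+nasal]; 9 /m/ is itself a trigger — this domain ends here.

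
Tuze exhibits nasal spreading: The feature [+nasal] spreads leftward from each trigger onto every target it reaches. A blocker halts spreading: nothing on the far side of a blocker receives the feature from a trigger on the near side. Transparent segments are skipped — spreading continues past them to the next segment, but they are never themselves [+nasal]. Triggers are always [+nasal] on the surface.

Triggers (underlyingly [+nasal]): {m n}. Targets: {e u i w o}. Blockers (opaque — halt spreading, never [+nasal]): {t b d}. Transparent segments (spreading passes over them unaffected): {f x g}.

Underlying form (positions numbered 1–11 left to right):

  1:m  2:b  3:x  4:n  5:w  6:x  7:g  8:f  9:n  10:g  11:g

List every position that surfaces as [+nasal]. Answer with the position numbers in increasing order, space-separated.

From /m/ at 1 leftward: word edge.
From /n/ at 4 leftward: 3 /x/ transparent; 2 /b/ blocks.
From /n/ at 9 leftward: 8 /f/ transparent; 7 /g/ transparent; 6 /x/ transparent; 5 /w/ → [+nasal]; 4 /n/ is itself a trigger — this domain ends here.

1 4 5 9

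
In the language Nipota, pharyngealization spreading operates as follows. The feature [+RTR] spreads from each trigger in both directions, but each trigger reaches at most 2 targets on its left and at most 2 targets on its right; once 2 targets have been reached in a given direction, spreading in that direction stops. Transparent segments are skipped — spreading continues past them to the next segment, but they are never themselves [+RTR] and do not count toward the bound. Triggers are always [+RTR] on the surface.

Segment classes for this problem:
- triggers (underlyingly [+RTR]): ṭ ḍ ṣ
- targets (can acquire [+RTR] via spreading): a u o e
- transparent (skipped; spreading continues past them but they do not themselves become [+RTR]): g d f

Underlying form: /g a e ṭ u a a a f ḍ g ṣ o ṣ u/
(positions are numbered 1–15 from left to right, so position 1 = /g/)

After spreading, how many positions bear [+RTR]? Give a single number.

12

From /ṭ/ at 4 rightward: 5 /u/ → [+RTR]; 6 /a/ → [+RTR]; bound reached.
From /ṭ/ at 4 leftward: 3 /e/ → [+RTR]; 2 /a/ → [+RTR]; bound reached.
From /ḍ/ at 10 rightward: 11 /g/ transparent; 12 /ṣ/ is itself a trigger — this domain ends here.
From /ḍ/ at 10 leftward: 9 /f/ transparent; 8 /a/ → [+RTR]; 7 /a/ → [+RTR]; bound reached.
From /ṣ/ at 12 rightward: 13 /o/ → [+RTR]; 14 /ṣ/ is itself a trigger — this domain ends here.
From /ṣ/ at 12 leftward: 11 /g/ transparent; 10 /ḍ/ is itself a trigger — this domain ends here.
From /ṣ/ at 14 rightward: 15 /u/ → [+RTR]; word edge.
From /ṣ/ at 14 leftward: 13 /o/ → [+RTR]; 12 /ṣ/ is itself a trigger — this domain ends here.
[+RTR] positions on the surface: 2 3 4 5 6 7 8 10 12 13 14 15.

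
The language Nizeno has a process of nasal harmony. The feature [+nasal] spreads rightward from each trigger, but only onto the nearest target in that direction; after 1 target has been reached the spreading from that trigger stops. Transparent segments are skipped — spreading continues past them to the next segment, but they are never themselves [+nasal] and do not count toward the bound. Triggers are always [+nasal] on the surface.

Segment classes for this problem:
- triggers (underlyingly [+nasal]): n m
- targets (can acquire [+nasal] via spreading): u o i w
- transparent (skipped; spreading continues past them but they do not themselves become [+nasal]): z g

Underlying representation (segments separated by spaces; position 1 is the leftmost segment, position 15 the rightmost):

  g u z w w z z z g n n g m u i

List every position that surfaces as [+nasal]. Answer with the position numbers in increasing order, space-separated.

10 11 13 14

From /n/ at 10 rightward: 11 /n/ is itself a trigger — this domain ends here.
From /n/ at 11 rightward: 12 /g/ transparent; 13 /m/ is itself a trigger — this domain ends here.
From /m/ at 13 rightward: 14 /u/ → [+nasal]; bound reached.
Targets with no active source: positions 2 4 5 15 stay [-nasal].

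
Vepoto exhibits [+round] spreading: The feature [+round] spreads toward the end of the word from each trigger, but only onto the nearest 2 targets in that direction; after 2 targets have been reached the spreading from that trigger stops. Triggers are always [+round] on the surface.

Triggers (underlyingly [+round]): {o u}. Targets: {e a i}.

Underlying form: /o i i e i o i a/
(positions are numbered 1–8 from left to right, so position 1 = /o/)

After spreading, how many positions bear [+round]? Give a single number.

From /o/ at 1 rightward: 2 /i/ → [+round]; 3 /i/ → [+round]; bound reached.
From /o/ at 6 rightward: 7 /i/ → [+round]; 8 /a/ → [+round]; bound reached.
Targets with no active source: positions 4 5 stay [-round].
[+round] positions on the surface: 1 2 3 6 7 8.

6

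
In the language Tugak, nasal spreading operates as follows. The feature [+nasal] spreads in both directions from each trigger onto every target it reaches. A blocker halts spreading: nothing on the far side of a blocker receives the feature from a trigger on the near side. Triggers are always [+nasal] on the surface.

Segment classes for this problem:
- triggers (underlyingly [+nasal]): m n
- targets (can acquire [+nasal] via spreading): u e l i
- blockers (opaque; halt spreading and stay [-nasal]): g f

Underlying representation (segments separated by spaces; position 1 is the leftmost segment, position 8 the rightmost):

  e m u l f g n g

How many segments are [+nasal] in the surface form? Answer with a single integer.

From /m/ at 2 rightward: 3 /u/ → [+nasal]; 4 /l/ → [+nasal]; 5 /f/ blocks.
From /m/ at 2 leftward: 1 /e/ → [+nasal]; word edge.
From /n/ at 7 rightward: 8 /g/ blocks.
From /n/ at 7 leftward: 6 /g/ blocks.
[+nasal] positions on the surface: 1 2 3 4 7.

5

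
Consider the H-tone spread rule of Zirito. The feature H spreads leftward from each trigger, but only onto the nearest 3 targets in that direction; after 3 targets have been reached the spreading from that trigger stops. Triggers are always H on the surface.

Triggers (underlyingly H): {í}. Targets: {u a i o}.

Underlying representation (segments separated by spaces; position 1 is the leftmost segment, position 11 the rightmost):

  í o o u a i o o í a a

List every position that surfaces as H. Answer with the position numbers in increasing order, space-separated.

From /í/ at 1 leftward: word edge.
From /í/ at 9 leftward: 8 /o/ → H; 7 /o/ → H; 6 /i/ → H; bound reached.
Targets with no active source: positions 2 3 4 5 10 11 stay [-high tone].

1 6 7 8 9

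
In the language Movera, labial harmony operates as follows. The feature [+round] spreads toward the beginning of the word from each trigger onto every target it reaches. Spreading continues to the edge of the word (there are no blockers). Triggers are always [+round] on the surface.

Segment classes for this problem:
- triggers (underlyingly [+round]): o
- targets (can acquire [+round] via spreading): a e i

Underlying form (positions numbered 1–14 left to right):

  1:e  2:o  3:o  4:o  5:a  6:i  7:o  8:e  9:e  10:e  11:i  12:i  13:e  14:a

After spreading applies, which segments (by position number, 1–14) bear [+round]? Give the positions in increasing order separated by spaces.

1 2 3 4 5 6 7

From /o/ at 2 leftward: 1 /e/ → [+round]; word edge.
From /o/ at 3 leftward: 2 /o/ is itself a trigger — this domain ends here.
From /o/ at 4 leftward: 3 /o/ is itself a trigger — this domain ends here.
From /o/ at 7 leftward: 6 /i/ → [+round]; 5 /a/ → [+round]; 4 /o/ is itself a trigger — this domain ends here.
Targets with no active source: positions 8 9 10 11 12 13 14 stay [-round].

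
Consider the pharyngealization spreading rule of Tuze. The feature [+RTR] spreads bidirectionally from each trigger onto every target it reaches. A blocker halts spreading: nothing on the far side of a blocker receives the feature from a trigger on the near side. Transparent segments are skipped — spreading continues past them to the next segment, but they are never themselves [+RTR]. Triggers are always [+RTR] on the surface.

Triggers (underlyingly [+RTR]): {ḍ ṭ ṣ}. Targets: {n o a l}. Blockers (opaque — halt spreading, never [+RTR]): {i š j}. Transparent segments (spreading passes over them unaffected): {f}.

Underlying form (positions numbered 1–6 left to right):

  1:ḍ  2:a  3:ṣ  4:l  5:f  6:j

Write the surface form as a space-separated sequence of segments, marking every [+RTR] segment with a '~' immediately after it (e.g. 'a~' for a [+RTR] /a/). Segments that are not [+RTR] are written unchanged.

From /ḍ/ at 1 rightward: 2 /a/ → [+RTR]; 3 /ṣ/ is itself a trigger — this domain ends here.
From /ḍ/ at 1 leftward: word edge.
From /ṣ/ at 3 rightward: 4 /l/ → [+RTR]; 5 /f/ transparent; 6 /j/ blocks.
From /ṣ/ at 3 leftward: 2 /a/ → [+RTR]; 1 /ḍ/ is itself a trigger — this domain ends here.
[+RTR] positions on the surface: 1 2 3 4.

ḍ~ a~ ṣ~ l~ f j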